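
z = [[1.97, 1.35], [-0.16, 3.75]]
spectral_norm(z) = 4.03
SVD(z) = [[0.41,  0.91], [0.91,  -0.41]] @ diag([4.0285487811703256, 1.8874042274327683]) @ [[0.16, 0.99], [0.99, -0.16]]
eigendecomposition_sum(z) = [[2.28,-1.87], [0.22,-0.18]] + [[-0.31,3.22], [-0.38,3.93]]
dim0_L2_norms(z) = [1.98, 3.99]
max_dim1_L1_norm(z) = 3.91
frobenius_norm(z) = 4.45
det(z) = 7.60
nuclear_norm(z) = 5.92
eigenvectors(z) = [[-1.00, -0.63], [-0.10, -0.77]]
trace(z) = 5.72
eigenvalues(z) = [2.1, 3.62]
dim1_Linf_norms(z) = [1.97, 3.75]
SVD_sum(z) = [[0.27, 1.63], [0.61, 3.62]] + [[1.70, -0.28], [-0.77, 0.13]]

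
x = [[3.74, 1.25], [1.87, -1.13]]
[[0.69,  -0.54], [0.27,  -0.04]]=x@ [[0.17,-0.1], [0.04,-0.13]]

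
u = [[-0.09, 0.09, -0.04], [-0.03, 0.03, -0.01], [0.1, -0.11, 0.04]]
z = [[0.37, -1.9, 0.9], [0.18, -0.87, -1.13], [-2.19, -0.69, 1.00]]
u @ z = [[0.07,0.12,-0.22], [0.02,0.04,-0.07], [-0.07,-0.12,0.25]]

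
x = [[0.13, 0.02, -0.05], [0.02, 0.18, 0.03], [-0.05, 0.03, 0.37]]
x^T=[[0.13, 0.02, -0.05],[0.02, 0.18, 0.03],[-0.05, 0.03, 0.37]]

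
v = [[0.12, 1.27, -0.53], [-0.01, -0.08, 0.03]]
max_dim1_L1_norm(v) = 1.92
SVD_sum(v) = [[0.12, 1.27, -0.53], [-0.01, -0.08, 0.03]] + [[-0.0, -0.0, -0.0], [-0.00, -0.00, -0.00]]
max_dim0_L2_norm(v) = 1.27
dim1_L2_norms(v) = [1.38, 0.09]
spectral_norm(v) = 1.38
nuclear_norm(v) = 1.39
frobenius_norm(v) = 1.38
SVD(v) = [[-1.0,  0.06],[0.06,  1.00]] @ diag([1.3840461777572604, 0.004022168012419473]) @ [[-0.09, -0.92, 0.38], [-0.63, -0.25, -0.74]]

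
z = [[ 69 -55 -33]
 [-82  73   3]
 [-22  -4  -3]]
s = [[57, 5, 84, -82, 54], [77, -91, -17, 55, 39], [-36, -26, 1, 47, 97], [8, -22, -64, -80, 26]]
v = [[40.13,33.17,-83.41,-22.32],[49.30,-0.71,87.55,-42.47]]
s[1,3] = 55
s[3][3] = -80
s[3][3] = -80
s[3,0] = 8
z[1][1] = 73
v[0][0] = 40.13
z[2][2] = -3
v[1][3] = -42.47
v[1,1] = -0.71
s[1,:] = [77, -91, -17, 55, 39]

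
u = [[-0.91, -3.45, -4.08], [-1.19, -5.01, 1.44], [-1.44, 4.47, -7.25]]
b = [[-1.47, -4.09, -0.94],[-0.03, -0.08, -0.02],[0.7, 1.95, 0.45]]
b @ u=[[7.56, 21.36, 6.92], [0.15, 0.41, 0.15], [-3.61, -10.17, -3.31]]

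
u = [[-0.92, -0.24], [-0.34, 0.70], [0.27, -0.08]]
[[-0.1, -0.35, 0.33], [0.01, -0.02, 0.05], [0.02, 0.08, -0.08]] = u@[[0.09,0.34,-0.33], [0.06,0.14,-0.09]]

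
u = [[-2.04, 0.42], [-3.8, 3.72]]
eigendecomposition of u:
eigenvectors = [[-0.82, -0.08], [-0.57, -1.0]]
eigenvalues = [-1.75, 3.43]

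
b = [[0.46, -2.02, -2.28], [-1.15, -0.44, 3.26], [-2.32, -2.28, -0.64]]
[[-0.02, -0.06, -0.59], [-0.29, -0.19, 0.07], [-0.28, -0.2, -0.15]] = b@[[0.05, 0.02, -0.19],[0.09, 0.08, 0.26],[-0.06, -0.04, -0.01]]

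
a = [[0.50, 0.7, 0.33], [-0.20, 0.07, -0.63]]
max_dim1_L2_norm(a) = 0.92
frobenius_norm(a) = 1.14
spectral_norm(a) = 0.99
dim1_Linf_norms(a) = [0.7, 0.63]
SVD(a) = [[-0.90, 0.44], [0.44, 0.9]] @ diag([0.9872615713853174, 0.5621517496777838]) @ [[-0.54,-0.61,-0.58], [0.07,0.66,-0.75]]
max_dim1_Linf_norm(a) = 0.7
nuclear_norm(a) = 1.55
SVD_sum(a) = [[0.48,0.54,0.51],  [-0.23,-0.26,-0.25]] + [[0.02, 0.16, -0.18], [0.03, 0.33, -0.38]]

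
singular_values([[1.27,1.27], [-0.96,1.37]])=[1.89, 1.57]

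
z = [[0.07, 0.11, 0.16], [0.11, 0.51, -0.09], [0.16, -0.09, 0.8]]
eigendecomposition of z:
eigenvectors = [[-0.94, 0.28, 0.17], [0.24, 0.95, -0.2], [0.22, 0.15, 0.96]]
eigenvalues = [0.0, 0.53, 0.85]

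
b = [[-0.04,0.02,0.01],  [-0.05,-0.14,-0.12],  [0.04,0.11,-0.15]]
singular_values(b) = [0.19, 0.19, 0.04]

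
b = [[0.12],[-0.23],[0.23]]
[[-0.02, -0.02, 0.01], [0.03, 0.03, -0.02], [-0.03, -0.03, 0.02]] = b@[[-0.13, -0.13, 0.07]]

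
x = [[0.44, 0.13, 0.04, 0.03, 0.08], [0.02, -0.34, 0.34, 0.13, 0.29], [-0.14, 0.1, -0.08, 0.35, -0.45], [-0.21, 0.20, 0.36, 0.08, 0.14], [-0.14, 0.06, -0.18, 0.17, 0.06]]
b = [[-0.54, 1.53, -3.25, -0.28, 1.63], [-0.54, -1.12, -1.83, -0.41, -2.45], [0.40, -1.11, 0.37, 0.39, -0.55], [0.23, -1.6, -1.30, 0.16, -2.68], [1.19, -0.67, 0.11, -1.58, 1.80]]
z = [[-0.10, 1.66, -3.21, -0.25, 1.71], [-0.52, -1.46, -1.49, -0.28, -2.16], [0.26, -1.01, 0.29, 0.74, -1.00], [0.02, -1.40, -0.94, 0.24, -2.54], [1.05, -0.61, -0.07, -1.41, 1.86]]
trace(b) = 0.67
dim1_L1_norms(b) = [7.23, 6.35, 2.82, 5.97, 5.35]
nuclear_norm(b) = 12.61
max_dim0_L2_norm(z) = 4.3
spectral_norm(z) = 5.00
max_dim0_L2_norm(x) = 0.56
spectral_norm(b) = 4.99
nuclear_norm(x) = 2.34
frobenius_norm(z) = 6.66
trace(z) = 0.83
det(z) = 11.29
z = b + x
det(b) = 12.07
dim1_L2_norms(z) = [4.01, 3.06, 1.65, 3.06, 2.63]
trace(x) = 0.16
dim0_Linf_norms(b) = [1.19, 1.6, 3.25, 1.58, 2.68]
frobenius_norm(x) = 1.11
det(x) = 0.02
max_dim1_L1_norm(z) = 6.93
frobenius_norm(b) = 6.94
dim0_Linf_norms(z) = [1.05, 1.66, 3.21, 1.41, 2.54]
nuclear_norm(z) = 12.07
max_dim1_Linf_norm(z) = 3.21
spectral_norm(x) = 0.74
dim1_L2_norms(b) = [3.99, 3.33, 1.41, 3.39, 2.76]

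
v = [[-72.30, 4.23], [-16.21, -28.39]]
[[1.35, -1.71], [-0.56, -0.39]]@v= [[-69.89, 54.26], [46.81, 8.70]]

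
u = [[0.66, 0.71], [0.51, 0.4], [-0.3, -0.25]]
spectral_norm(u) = 1.23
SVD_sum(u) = [[0.70,0.67], [0.46,0.45], [-0.28,-0.27]] + [[-0.04, 0.04], [0.05, -0.05], [-0.02, 0.02]]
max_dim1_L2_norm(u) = 0.97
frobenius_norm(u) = 1.23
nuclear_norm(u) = 1.32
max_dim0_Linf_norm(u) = 0.71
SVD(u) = [[-0.79, 0.61], [-0.53, -0.73], [0.32, 0.31]] @ diag([1.2265128519043929, 0.08925370644042345]) @ [[-0.72,-0.69], [-0.69,0.72]]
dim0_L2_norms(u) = [0.89, 0.85]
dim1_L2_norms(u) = [0.97, 0.65, 0.39]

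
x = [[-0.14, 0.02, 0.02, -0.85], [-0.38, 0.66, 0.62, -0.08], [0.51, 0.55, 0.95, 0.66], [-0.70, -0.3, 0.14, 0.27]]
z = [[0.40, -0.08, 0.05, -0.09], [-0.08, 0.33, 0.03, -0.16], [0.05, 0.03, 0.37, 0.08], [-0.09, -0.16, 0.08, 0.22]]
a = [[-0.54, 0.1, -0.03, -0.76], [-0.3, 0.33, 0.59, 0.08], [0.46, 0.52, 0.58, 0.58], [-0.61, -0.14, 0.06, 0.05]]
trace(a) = 0.42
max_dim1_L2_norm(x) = 1.38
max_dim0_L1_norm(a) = 1.91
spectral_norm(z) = 0.47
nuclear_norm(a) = 2.88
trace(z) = 1.32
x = a + z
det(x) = -0.39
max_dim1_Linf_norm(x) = 0.95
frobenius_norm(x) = 2.07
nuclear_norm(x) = 3.73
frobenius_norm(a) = 1.73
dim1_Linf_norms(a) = [0.76, 0.59, 0.58, 0.61]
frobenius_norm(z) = 0.74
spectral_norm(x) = 1.56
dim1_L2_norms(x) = [0.86, 0.99, 1.38, 0.82]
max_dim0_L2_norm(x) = 1.14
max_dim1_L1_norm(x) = 2.67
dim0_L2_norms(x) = [0.96, 0.91, 1.14, 1.11]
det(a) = 0.05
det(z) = 0.00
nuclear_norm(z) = 1.32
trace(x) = 1.74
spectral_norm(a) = 1.35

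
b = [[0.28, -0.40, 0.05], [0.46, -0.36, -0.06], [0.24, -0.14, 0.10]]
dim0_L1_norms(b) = [0.98, 0.9, 0.21]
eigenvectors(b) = [[-0.48-0.40j, (-0.48+0.4j), (0.37+0j)],[(-0.72+0j), -0.72-0.00j, 0.22+0.00j],[(-0.23+0.2j), -0.23-0.20j, (0.9+0j)]]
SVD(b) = [[-0.60, 0.75, -0.27], [-0.72, -0.65, -0.22], [-0.34, 0.06, 0.94]] @ diag([0.8003782171974037, 0.13457984275207907, 0.119092297654936]) @ [[-0.73, 0.68, -0.03], [-0.55, -0.56, 0.62], [0.41, 0.46, 0.79]]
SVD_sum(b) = [[0.35, -0.33, 0.01],[0.42, -0.40, 0.01],[0.2, -0.19, 0.01]] + [[-0.06, -0.06, 0.06], [0.05, 0.05, -0.05], [-0.00, -0.0, 0.01]] + [[-0.01, -0.01, -0.03], [-0.01, -0.01, -0.02], [0.05, 0.05, 0.09]]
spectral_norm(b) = 0.80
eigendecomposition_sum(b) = [[(0.12+0.15j),-0.18-0.01j,-0.01-0.06j], [0.22+0.04j,-0.17+0.12j,(-0.05-0.05j)], [(0.08-0.05j),-0.02+0.08j,(-0.03-0j)]] + [[0.12-0.15j, -0.18+0.01j, (-0.01+0.06j)],[(0.22-0.04j), -0.17-0.12j, -0.05+0.05j],[0.08+0.05j, -0.02-0.08j, (-0.03+0j)]] + [[(0.03-0j), (-0.04+0j), (0.06+0j)],[(0.02-0j), -0.02+0.00j, (0.04+0j)],[0.08-0.00j, -0.10+0.00j, 0.16+0.00j]]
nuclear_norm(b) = 1.05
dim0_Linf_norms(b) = [0.46, 0.4, 0.1]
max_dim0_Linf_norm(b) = 0.46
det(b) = 0.01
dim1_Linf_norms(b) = [0.4, 0.46, 0.24]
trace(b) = 0.02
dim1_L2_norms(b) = [0.49, 0.59, 0.3]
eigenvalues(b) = [(-0.07+0.27j), (-0.07-0.27j), (0.16+0j)]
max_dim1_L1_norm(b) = 0.88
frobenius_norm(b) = 0.82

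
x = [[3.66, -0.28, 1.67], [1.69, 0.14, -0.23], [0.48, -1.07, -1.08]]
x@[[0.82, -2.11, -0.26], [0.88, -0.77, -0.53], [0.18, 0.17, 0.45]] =[[3.06,-7.22,-0.05], [1.47,-3.71,-0.62], [-0.74,-0.37,-0.04]]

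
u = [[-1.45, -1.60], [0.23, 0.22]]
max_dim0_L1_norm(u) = 1.82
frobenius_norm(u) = 2.18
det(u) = 0.05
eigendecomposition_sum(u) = [[-1.46, -1.66], [0.24, 0.27]] + [[0.01, 0.06], [-0.01, -0.05]]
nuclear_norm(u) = 2.20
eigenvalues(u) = [-1.19, -0.04]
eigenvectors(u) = [[-0.99,0.75], [0.16,-0.66]]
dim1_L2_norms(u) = [2.16, 0.32]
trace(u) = -1.23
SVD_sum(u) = [[-1.45, -1.60], [0.21, 0.23]] + [[0.00,-0.0], [0.02,-0.01]]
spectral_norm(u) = 2.18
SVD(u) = [[-0.99, 0.15], [0.15, 0.99]] @ diag([2.1824976374008584, 0.022451341600696655]) @ [[0.67,  0.74],[0.74,  -0.67]]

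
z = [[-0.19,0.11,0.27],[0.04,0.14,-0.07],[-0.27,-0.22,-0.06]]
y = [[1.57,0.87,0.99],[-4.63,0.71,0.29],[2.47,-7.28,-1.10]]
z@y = [[-0.14, -2.05, -0.45], [-0.76, 0.64, 0.16], [0.45, 0.05, -0.27]]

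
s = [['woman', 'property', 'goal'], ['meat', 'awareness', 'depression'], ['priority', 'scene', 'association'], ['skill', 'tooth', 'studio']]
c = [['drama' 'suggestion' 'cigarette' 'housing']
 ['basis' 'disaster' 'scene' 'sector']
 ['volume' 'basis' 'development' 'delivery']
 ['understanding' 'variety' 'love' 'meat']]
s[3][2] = 'studio'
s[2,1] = 'scene'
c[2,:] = ['volume', 'basis', 'development', 'delivery']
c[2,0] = 'volume'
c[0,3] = 'housing'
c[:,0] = ['drama', 'basis', 'volume', 'understanding']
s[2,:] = ['priority', 'scene', 'association']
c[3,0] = 'understanding'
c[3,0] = 'understanding'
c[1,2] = 'scene'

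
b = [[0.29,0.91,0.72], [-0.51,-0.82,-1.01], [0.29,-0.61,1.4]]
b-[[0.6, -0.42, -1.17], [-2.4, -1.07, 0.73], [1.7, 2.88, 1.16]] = [[-0.31, 1.33, 1.89], [1.89, 0.25, -1.74], [-1.41, -3.49, 0.24]]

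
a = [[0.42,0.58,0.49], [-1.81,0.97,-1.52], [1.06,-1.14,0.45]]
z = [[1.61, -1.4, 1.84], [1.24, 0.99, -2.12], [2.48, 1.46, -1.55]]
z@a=[[5.16, -2.52, 3.74], [-3.52, 4.10, -1.85], [-3.24, 4.62, -1.70]]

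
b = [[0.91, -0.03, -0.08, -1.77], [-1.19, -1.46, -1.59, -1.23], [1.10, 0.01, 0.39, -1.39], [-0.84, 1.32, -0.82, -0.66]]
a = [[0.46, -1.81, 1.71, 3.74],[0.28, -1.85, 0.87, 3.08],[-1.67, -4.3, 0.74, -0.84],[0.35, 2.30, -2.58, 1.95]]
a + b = [[1.37, -1.84, 1.63, 1.97], [-0.91, -3.31, -0.72, 1.85], [-0.57, -4.29, 1.13, -2.23], [-0.49, 3.62, -3.4, 1.29]]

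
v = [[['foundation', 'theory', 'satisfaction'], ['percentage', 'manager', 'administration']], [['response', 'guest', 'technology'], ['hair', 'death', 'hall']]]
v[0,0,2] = 'satisfaction'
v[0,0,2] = 'satisfaction'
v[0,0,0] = 'foundation'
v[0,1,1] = 'manager'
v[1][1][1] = 'death'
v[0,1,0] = 'percentage'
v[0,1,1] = 'manager'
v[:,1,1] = ['manager', 'death']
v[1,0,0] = 'response'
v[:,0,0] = ['foundation', 'response']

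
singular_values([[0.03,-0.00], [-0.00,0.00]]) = [0.03, 0.0]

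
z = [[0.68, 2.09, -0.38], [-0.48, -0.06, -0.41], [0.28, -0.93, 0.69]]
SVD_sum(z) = [[0.47, 2.09, -0.57], [-0.01, -0.05, 0.01], [-0.21, -0.94, 0.25]] + [[0.21, 0.0, 0.19], [-0.47, -0.01, -0.42], [0.49, 0.01, 0.44]] + [[0.00, -0.0, -0.0], [0.0, -0.0, -0.0], [0.0, -0.0, -0.0]]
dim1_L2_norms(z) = [2.23, 0.63, 1.19]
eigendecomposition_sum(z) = [[(0.34+0.66j), (1.04-0.17j), (-0.19+0.67j)], [(-0.24+0.06j), -0.03+0.35j, -0.20-0.12j], [(0.14-0.39j), (-0.46-0.36j), (0.35-0.17j)]] + [[0.34-0.66j, 1.04+0.17j, (-0.19-0.67j)], [(-0.24-0.06j), -0.03-0.35j, (-0.2+0.12j)], [(0.14+0.39j), -0.46+0.36j, (0.35+0.17j)]] + [[0j, 0.01+0.00j, 0.01+0.00j],[-0.00-0.00j, (-0.01-0j), -0.00-0.00j],[-0.00-0.00j, -0.01-0.00j, (-0.01-0j)]]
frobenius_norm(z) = 2.61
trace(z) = 1.31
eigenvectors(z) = [[(0.84+0j), (0.84-0j), (-0.63+0j)], [-0.07+0.27j, (-0.07-0.27j), 0.34+0.00j], [(-0.32-0.34j), -0.32+0.34j, 0.70+0.00j]]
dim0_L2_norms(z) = [0.88, 2.29, 0.89]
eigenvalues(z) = [(0.66+0.83j), (0.66-0.83j), (-0.01+0j)]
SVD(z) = [[-0.91, 0.29, 0.29], [0.02, -0.66, 0.75], [0.41, 0.69, 0.6]] @ diag([2.4263834757016527, 0.9534358344681942, 0.004830982705865033]) @ [[-0.21, -0.94, 0.26], [0.75, 0.01, 0.67], [0.63, -0.33, -0.7]]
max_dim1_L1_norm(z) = 3.15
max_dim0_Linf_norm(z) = 2.09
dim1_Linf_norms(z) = [2.09, 0.48, 0.93]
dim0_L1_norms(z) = [1.44, 3.08, 1.48]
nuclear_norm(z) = 3.38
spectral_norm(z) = 2.43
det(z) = -0.01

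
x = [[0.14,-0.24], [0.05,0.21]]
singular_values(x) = [0.33, 0.13]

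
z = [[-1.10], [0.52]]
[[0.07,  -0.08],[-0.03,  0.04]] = z @ [[-0.06, 0.07]]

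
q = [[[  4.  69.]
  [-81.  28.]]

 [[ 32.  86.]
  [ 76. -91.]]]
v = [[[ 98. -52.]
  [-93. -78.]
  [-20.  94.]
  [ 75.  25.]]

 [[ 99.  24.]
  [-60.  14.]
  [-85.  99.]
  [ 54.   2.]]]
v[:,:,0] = [[98.0, -93.0, -20.0, 75.0], [99.0, -60.0, -85.0, 54.0]]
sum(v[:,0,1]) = -28.0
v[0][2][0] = -20.0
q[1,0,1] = 86.0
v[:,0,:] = [[98.0, -52.0], [99.0, 24.0]]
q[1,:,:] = [[32.0, 86.0], [76.0, -91.0]]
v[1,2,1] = 99.0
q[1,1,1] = -91.0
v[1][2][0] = -85.0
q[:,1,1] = [28.0, -91.0]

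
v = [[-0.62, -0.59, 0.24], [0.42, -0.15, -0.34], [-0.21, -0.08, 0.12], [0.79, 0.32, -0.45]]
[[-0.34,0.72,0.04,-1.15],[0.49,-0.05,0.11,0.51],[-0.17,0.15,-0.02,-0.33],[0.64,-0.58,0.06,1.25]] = v@ [[0.82, -0.30, -0.01, 0.88],[-0.39, -0.85, -0.17, 0.72],[-0.25, 0.15, -0.27, -0.73]]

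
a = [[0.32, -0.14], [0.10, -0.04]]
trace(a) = 0.28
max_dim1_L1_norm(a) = 0.46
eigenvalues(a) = [0.28, 0.0]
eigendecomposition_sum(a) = [[0.32, -0.14], [0.1, -0.05]] + [[-0.00, 0.00], [-0.00, 0.01]]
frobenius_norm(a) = 0.37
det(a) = 0.00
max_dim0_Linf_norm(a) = 0.32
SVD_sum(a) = [[0.32, -0.14], [0.10, -0.04]] + [[-0.00,-0.00],[0.0,0.00]]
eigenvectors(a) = [[0.95,0.41], [0.3,0.91]]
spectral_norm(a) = 0.37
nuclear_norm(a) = 0.37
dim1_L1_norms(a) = [0.46, 0.14]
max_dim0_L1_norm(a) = 0.42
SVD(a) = [[-0.96, -0.29], [-0.29, 0.96]] @ diag([0.36549859190860606, 0.0032831863831094166]) @ [[-0.92, 0.40],[0.40, 0.92]]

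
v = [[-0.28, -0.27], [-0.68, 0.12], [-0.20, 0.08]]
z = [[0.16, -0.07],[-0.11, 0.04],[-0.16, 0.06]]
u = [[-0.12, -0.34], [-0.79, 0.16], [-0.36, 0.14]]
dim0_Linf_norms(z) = [0.16, 0.07]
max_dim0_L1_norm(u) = 1.27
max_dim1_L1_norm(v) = 0.8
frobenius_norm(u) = 0.96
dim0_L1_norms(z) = [0.43, 0.17]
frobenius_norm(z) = 0.27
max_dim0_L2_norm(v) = 0.76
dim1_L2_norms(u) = [0.36, 0.81, 0.39]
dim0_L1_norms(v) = [1.16, 0.47]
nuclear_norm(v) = 1.07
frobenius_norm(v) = 0.82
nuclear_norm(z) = 0.28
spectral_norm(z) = 0.27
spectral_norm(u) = 0.89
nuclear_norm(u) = 1.26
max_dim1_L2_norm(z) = 0.17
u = v + z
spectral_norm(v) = 0.76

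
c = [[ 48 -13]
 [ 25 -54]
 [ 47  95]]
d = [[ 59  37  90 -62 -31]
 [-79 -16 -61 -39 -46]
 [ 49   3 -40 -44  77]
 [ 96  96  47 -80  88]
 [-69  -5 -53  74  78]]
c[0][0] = 48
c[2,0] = 47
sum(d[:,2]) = -17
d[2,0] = 49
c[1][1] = -54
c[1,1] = -54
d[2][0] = 49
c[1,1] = -54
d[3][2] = 47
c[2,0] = 47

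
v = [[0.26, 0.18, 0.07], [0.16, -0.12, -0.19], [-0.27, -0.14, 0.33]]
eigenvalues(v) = [0.38, 0.29, -0.2]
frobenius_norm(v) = 0.62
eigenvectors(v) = [[0.02, -0.30, -0.37], [-0.35, 0.30, 0.93], [0.94, -0.91, 0.05]]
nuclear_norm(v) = 0.96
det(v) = -0.02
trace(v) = 0.47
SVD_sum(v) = [[0.14, 0.05, -0.12], [0.15, 0.05, -0.13], [-0.33, -0.12, 0.27]] + [[0.09, 0.16, 0.17], [-0.05, -0.10, -0.10], [0.01, 0.03, 0.03]] + [[0.03, -0.04, 0.02],[0.06, -0.07, 0.04],[0.04, -0.05, 0.03]]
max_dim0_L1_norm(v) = 0.69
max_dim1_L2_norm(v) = 0.45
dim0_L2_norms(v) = [0.41, 0.26, 0.39]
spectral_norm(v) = 0.52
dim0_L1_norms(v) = [0.69, 0.44, 0.59]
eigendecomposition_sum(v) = [[-0.02, -0.01, 0.0], [0.44, 0.18, -0.08], [-1.17, -0.48, 0.22]] + [[0.29, 0.12, 0.04], [-0.30, -0.12, -0.04], [0.89, 0.35, 0.12]] + [[-0.01, 0.07, 0.03], [0.02, -0.18, -0.07], [0.00, -0.01, -0.00]]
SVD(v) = [[-0.37, 0.85, 0.38],[-0.39, -0.51, 0.76],[0.84, 0.14, 0.52]] @ diag([0.524196923008337, 0.2984020903983936, 0.1362856498478859]) @ [[-0.74, -0.26, 0.62], [0.34, 0.65, 0.68], [0.58, -0.71, 0.39]]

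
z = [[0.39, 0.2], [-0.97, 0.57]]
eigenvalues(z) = [(0.48+0.43j), (0.48-0.43j)]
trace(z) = 0.96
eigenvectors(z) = [[(-0.08+0.4j),(-0.08-0.4j)], [-0.91+0.00j,(-0.91-0j)]]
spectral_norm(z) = 1.15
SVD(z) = [[-0.23, 0.97], [0.97, 0.23]] @ diag([1.1520994598071506, 0.361340330868382]) @ [[-0.90, 0.44], [0.44, 0.90]]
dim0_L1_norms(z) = [1.36, 0.77]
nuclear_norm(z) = 1.51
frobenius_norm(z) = 1.21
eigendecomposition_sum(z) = [[0.20+0.27j, 0.10-0.11j], [(-0.49+0.54j), 0.28+0.17j]] + [[(0.2-0.27j), (0.1+0.11j)], [(-0.48-0.54j), 0.28-0.17j]]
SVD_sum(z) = [[0.23,-0.12],[-1.01,0.50]] + [[0.16, 0.32],  [0.04, 0.07]]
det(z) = 0.42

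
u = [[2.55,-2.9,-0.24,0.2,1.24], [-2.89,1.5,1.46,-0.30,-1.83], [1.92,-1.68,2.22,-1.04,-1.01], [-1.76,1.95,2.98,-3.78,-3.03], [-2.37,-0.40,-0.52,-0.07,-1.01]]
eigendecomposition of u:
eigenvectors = [[0.35+0.28j, (0.35-0.28j), (-0.04+0j), (-0.27+0j), (-0.08+0j)], [-0.08-0.32j, -0.08+0.32j, (-0.01+0j), 0.02+0.00j, (-0.38+0j)], [(0.71+0j), 0.71-0.00j, (0.2+0j), (0.43+0j), -0.20+0.00j], [0.25-0.22j, 0.25+0.22j, (0.98+0j), -0.22+0.00j, 0.49+0.00j], [(-0.27-0.01j), (-0.27+0.01j), (0.04+0j), 0.83+0.00j, (-0.75+0j)]]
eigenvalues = [(3.37+1.85j), (3.37-1.85j), (-3.22+0j), (-0.49+0j), (-1.55+0j)]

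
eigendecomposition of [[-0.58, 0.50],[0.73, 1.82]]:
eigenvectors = [[-0.96, -0.19], [0.28, -0.98]]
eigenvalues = [-0.72, 1.96]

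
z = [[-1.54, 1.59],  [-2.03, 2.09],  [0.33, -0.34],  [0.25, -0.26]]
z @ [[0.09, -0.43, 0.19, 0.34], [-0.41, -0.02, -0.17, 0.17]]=[[-0.79, 0.63, -0.56, -0.25], [-1.04, 0.83, -0.74, -0.33], [0.17, -0.14, 0.12, 0.05], [0.13, -0.1, 0.09, 0.04]]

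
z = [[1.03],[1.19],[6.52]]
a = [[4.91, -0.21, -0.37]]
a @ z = [[2.4]]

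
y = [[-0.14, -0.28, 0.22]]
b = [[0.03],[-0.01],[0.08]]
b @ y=[[-0.00, -0.01, 0.01],[0.00, 0.0, -0.0],[-0.01, -0.02, 0.02]]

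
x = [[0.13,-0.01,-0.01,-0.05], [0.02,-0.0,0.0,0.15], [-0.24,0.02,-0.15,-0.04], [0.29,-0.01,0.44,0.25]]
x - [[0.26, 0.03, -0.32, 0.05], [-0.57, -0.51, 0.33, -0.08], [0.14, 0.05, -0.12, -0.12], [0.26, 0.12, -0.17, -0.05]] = [[-0.13, -0.04, 0.31, -0.1], [0.59, 0.51, -0.33, 0.23], [-0.38, -0.03, -0.03, 0.08], [0.03, -0.13, 0.61, 0.30]]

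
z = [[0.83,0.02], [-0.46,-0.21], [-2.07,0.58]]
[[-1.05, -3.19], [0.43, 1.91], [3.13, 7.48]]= z@[[-1.29, -3.82],  [0.79, -0.74]]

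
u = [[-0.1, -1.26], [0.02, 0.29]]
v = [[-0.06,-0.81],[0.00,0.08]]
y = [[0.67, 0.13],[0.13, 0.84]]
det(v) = -0.00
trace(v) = 0.02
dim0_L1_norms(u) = [0.12, 1.55]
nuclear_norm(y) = 1.51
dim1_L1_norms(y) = [0.8, 0.97]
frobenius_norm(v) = 0.82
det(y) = 0.55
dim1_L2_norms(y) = [0.68, 0.85]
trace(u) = 0.19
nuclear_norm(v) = 0.82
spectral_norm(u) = 1.30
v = y @ u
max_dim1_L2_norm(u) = 1.26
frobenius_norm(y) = 1.09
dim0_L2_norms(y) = [0.68, 0.85]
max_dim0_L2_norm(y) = 0.85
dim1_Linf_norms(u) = [1.26, 0.29]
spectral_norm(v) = 0.82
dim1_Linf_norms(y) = [0.67, 0.84]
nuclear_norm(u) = 1.30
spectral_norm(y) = 0.91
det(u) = -0.00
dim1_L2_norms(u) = [1.26, 0.29]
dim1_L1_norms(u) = [1.36, 0.31]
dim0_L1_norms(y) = [0.8, 0.97]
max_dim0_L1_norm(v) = 0.89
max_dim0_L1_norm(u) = 1.55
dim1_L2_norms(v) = [0.81, 0.08]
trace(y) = 1.51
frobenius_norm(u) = 1.30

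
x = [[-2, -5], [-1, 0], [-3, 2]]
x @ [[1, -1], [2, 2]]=[[-12, -8], [-1, 1], [1, 7]]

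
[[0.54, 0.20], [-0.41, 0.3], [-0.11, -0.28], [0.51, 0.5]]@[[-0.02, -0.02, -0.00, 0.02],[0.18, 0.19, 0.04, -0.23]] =[[0.03,0.03,0.01,-0.04], [0.06,0.07,0.01,-0.08], [-0.05,-0.05,-0.01,0.06], [0.08,0.08,0.02,-0.10]]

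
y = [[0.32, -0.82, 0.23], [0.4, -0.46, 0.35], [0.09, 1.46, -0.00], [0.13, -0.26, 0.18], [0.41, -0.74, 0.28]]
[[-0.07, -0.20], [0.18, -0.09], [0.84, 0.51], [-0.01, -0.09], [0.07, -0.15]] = y @ [[1.23, 0.44], [0.5, 0.32], [-0.24, -0.34]]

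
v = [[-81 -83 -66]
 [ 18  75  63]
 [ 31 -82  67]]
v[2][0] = 31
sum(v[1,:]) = 156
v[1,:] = [18, 75, 63]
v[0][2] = -66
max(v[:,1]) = 75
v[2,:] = [31, -82, 67]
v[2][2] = 67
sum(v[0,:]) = -230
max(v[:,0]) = 31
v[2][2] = 67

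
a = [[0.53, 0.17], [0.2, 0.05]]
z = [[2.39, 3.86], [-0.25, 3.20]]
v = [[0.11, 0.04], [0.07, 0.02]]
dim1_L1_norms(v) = [0.15, 0.09]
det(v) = -0.00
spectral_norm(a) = 0.59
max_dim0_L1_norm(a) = 0.73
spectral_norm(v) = 0.14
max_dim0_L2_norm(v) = 0.13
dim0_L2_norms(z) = [2.4, 5.01]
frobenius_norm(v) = 0.14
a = z @ v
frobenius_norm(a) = 0.59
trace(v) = 0.13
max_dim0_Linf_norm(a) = 0.53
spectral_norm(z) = 5.32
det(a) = -0.01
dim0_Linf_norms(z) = [2.39, 3.86]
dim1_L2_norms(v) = [0.12, 0.07]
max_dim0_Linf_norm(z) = 3.86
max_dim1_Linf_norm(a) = 0.53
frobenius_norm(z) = 5.56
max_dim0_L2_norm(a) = 0.57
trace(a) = 0.58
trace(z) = 5.59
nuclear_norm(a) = 0.61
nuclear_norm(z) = 6.94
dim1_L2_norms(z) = [4.54, 3.21]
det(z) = 8.61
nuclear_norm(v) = 0.14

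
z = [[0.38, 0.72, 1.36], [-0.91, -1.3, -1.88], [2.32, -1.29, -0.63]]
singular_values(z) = [3.04, 2.6, 0.19]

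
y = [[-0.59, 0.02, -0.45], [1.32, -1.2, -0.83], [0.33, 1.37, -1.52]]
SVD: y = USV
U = [[0.14, -0.12, -0.98], [-0.01, 0.99, -0.12], [0.99, 0.03, 0.13]]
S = [2.09, 1.98, 0.65]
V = [[0.11, 0.66, -0.75], [0.70, -0.58, -0.41], [0.70, 0.48, 0.53]]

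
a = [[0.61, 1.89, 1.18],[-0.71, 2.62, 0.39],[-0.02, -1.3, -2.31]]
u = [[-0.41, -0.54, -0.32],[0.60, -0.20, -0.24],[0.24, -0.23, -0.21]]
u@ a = [[0.14, -1.77, 0.04], [0.51, 0.92, 1.18], [0.31, 0.12, 0.68]]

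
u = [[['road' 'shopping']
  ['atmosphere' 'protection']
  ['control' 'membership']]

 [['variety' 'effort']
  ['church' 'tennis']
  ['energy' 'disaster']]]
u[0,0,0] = 'road'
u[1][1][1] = 'tennis'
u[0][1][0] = 'atmosphere'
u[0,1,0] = 'atmosphere'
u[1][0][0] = 'variety'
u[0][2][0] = 'control'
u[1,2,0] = 'energy'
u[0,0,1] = 'shopping'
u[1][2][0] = 'energy'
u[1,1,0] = 'church'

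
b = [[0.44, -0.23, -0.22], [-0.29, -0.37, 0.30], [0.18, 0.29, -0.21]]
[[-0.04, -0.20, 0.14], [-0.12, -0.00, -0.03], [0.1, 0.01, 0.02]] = b @ [[-0.07,0.07,-0.07], [0.23,0.44,-0.27], [-0.20,0.61,-0.51]]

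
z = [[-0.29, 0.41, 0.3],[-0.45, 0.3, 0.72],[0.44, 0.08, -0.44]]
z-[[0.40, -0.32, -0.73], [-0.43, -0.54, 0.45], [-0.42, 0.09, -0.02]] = [[-0.69, 0.73, 1.03], [-0.02, 0.84, 0.27], [0.86, -0.01, -0.42]]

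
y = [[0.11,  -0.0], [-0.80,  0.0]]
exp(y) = [[1.12, 0.00], [-0.85, 1.0]]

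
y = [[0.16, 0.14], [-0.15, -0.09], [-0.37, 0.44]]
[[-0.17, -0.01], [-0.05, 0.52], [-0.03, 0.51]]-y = [[-0.33, -0.15], [0.10, 0.61], [0.34, 0.07]]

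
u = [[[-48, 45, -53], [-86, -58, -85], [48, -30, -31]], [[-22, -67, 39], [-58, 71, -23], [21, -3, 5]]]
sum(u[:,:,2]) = -148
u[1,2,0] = 21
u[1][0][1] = -67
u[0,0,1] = 45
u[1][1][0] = -58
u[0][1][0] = -86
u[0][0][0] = -48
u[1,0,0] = -22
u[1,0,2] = 39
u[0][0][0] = -48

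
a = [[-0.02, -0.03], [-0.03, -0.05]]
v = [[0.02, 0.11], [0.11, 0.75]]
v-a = [[0.04, 0.14], [0.14, 0.8]]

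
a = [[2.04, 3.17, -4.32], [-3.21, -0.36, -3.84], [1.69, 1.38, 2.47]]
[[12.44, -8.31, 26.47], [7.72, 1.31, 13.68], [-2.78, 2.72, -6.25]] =a @ [[-0.45, -3.06, 0.46], [1.76, 2.10, 2.37], [-1.80, 2.02, -4.17]]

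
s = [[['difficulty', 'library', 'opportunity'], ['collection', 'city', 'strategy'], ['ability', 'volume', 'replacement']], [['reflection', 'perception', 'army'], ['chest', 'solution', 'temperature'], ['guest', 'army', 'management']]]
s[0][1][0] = 'collection'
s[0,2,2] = 'replacement'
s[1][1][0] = 'chest'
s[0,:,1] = ['library', 'city', 'volume']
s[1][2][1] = 'army'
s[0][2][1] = 'volume'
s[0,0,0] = 'difficulty'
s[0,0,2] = 'opportunity'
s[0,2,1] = 'volume'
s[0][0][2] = 'opportunity'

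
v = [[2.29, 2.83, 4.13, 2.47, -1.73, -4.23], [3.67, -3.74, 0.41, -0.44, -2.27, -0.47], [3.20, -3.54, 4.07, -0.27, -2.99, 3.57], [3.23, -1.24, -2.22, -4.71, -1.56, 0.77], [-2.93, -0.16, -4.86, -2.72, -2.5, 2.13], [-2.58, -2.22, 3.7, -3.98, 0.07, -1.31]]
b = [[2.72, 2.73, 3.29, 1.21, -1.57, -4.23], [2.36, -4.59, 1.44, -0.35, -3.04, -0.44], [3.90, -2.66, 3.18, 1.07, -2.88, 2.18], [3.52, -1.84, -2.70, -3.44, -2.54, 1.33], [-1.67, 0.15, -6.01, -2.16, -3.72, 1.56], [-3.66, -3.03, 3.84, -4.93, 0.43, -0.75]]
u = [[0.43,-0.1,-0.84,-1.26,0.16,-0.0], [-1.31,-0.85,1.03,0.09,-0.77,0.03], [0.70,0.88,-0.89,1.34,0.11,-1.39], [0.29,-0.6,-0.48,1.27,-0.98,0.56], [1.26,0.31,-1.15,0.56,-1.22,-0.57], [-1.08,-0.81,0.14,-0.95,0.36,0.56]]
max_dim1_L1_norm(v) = 17.68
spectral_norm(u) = 3.71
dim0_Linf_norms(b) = [3.9, 4.59, 6.01, 4.93, 3.72, 4.23]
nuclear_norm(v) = 37.63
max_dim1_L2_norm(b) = 7.9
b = v + u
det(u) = -1.12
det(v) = 29423.43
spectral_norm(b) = 9.96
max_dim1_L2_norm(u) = 2.41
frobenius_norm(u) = 4.93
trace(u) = -0.70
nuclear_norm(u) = 9.80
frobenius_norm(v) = 16.94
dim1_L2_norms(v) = [7.57, 5.76, 7.82, 6.49, 7.1, 6.54]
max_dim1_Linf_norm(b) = 6.01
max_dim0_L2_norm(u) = 2.49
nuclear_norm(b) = 37.98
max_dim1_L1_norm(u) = 5.31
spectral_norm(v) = 10.24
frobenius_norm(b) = 17.25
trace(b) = -6.60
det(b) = 25874.40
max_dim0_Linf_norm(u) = 1.39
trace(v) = -5.90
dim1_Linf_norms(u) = [1.26, 1.31, 1.39, 1.27, 1.26, 1.08]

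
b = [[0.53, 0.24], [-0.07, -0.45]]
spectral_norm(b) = 0.66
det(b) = -0.22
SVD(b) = [[-0.84,0.54],[0.54,0.84]] @ diag([0.6573959117702797, 0.33723969989863706]) @ [[-0.74, -0.68], [0.68, -0.74]]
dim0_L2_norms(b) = [0.53, 0.51]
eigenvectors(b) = [[1.00,-0.24], [-0.07,0.97]]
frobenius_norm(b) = 0.74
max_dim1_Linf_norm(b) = 0.53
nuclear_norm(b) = 0.99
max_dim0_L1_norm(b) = 0.69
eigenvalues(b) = [0.51, -0.43]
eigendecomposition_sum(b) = [[0.52, 0.13],[-0.04, -0.01]] + [[0.01, 0.11], [-0.03, -0.44]]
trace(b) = 0.08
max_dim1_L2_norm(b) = 0.58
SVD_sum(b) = [[0.41, 0.37], [-0.26, -0.24]] + [[0.12, -0.13], [0.19, -0.21]]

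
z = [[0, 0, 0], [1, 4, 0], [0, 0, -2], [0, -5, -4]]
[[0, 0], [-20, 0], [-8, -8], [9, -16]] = z @ [[0, 0], [-5, 0], [4, 4]]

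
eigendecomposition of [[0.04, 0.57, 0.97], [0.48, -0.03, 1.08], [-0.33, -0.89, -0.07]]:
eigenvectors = [[(0.88+0j), 0.21+0.52j, (0.21-0.52j)], [(-0.42+0j), 0.11+0.55j, (0.11-0.55j)], [(-0.22+0j), -0.61+0.00j, -0.61-0.00j]]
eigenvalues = [(-0.47+0j), (0.21+1.08j), (0.21-1.08j)]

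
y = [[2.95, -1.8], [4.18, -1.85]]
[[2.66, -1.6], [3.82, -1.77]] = y @ [[0.94, -0.11], [0.06, 0.71]]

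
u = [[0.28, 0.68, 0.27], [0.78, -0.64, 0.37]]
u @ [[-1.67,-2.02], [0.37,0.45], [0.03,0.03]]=[[-0.21, -0.25], [-1.53, -1.85]]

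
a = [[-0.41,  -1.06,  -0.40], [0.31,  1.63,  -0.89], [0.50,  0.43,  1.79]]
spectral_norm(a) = 2.08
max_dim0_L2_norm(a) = 2.04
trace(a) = 3.01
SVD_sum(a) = [[-0.03, -0.32, 0.33], [0.10, 1.22, -1.29], [-0.06, -0.67, 0.71]] + [[-0.38, -0.74, -0.74], [0.21, 0.41, 0.40], [0.56, 1.1, 1.08]] + [[-0.00,0.0,0.00], [-0.0,0.00,0.00], [-0.00,0.00,0.00]]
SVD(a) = [[0.22, -0.54, -0.81], [-0.86, 0.29, -0.43], [0.47, 0.79, -0.39]] @ diag([2.0822864409702997, 2.073610483778367, 0.004768575855798521]) @ [[-0.06, -0.69, 0.73], [0.34, 0.67, 0.66], [0.94, -0.29, -0.19]]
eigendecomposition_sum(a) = [[(-0.01-0j), -0.01-0.00j, -0.01-0.00j], [0.00+0.00j, 0.00+0.00j, 0j], [0j, 0.00+0.00j, 0j]] + [[-0.20-0.29j, -0.53-0.15j, -0.20-1.18j], [(0.15+0.63j), (0.81+0.61j), -0.45+2.18j], [0.25-0.09j, (0.21-0.35j), 0.89+0.09j]] + [[-0.20+0.29j, (-0.53+0.15j), -0.20+1.18j], [0.15-0.63j, 0.81-0.61j, (-0.45-2.18j)], [0.25+0.09j, 0.21+0.35j, 0.89-0.09j]]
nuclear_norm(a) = 4.16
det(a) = -0.02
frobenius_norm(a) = 2.94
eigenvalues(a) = [(-0.01+0j), (1.51+0.42j), (1.51-0.42j)]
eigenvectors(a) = [[(-0.94+0j),(-0.42+0.16j),(-0.42-0.16j)], [0.28+0.00j,0.83+0.00j,(0.83-0j)], [(0.19+0j),-0.03-0.33j,(-0.03+0.33j)]]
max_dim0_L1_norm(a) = 3.12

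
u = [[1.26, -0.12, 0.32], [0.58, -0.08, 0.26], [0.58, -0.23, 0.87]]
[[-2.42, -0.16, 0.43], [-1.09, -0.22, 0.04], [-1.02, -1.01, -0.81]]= u @ [[-1.88, 0.18, 0.64], [2.05, -0.54, -1.73], [0.62, -1.42, -1.81]]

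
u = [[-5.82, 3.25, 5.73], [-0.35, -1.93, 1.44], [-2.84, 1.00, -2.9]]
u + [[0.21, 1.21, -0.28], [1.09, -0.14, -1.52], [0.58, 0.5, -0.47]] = [[-5.61,4.46,5.45],[0.74,-2.07,-0.08],[-2.26,1.50,-3.37]]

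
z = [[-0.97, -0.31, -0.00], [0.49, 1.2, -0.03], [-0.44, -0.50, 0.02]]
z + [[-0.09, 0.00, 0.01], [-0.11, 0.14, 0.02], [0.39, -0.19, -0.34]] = [[-1.06,  -0.31,  0.01],[0.38,  1.34,  -0.01],[-0.05,  -0.69,  -0.32]]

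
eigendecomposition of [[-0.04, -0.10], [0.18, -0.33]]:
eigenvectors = [[0.74, 0.45], [0.67, 0.89]]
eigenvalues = [-0.13, -0.24]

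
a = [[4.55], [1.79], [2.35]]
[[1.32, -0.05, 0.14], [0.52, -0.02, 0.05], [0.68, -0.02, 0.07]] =a @ [[0.29,-0.01,0.03]]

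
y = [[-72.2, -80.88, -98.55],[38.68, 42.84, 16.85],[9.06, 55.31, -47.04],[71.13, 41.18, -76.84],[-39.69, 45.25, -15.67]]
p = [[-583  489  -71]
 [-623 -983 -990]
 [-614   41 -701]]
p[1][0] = -623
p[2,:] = [-614, 41, -701]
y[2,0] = 9.06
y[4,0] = -39.69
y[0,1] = -80.88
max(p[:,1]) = 489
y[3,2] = -76.84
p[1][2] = -990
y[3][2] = -76.84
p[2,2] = -701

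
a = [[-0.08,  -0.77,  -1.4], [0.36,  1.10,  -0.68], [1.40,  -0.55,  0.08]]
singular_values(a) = [1.63, 1.5, 1.32]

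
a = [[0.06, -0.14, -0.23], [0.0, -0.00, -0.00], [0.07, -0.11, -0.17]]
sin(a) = [[0.06, -0.14, -0.23], [0.0, 0.00, 0.0], [0.07, -0.11, -0.17]]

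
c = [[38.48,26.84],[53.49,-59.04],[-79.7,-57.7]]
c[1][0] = 53.49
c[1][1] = -59.04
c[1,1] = -59.04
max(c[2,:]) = -57.7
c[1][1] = -59.04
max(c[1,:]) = 53.49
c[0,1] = 26.84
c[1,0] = 53.49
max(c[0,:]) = 38.48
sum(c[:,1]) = -89.9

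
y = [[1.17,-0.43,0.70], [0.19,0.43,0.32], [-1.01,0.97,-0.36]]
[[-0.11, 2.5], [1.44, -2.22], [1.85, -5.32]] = y@[[3.36, -1.03],[4.23, -5.94],[-3.17, 1.65]]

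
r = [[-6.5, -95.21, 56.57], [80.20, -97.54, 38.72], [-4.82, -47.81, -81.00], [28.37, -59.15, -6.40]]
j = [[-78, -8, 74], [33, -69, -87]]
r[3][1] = -59.15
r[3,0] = 28.37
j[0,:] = [-78, -8, 74]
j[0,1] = -8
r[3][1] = -59.15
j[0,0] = -78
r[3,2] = -6.4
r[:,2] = [56.57, 38.72, -81.0, -6.4]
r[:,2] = [56.57, 38.72, -81.0, -6.4]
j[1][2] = -87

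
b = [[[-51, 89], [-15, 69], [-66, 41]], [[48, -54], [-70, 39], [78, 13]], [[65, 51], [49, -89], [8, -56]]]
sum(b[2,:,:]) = 28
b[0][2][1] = 41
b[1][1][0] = -70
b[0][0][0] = -51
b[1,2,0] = 78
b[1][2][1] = 13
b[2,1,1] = -89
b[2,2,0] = 8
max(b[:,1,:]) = 69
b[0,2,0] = -66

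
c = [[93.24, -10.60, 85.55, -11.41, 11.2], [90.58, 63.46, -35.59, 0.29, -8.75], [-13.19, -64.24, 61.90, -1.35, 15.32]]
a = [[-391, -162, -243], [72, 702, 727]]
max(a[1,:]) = 727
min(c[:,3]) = -11.41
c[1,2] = -35.59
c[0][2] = 85.55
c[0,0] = 93.24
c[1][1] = 63.46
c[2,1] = -64.24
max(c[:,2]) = 85.55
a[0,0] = -391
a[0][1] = -162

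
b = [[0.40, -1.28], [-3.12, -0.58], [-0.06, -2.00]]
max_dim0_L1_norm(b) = 3.86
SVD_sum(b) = [[-0.01,-0.0],[-2.99,-0.97],[-0.64,-0.21]] + [[0.41, -1.28], [-0.13, 0.39], [0.58, -1.79]]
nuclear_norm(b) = 5.57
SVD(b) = [[0.0,-0.57],  [0.98,0.17],  [0.21,-0.8]] @ diag([3.2181702706408135, 2.3486549574519526]) @ [[-0.95, -0.31], [-0.31, 0.95]]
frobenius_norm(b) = 3.98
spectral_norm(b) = 3.22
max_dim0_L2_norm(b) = 3.15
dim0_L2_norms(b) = [3.15, 2.44]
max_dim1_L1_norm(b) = 3.7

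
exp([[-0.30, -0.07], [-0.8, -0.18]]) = [[0.76,-0.06], [-0.64,0.86]]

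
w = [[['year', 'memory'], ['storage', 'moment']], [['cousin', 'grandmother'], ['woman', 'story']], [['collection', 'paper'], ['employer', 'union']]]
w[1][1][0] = 'woman'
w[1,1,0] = 'woman'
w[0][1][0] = 'storage'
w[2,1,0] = 'employer'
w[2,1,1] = 'union'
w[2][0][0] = 'collection'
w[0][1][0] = 'storage'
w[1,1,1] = 'story'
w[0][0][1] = 'memory'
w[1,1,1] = 'story'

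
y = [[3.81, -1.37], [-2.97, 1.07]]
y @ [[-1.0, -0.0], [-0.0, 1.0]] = [[-3.81,-1.37], [2.97,1.07]]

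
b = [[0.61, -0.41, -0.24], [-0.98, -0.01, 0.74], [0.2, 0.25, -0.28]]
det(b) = -0.00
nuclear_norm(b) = 1.93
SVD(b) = [[-0.47, -0.75, 0.46],[0.86, -0.27, 0.44],[-0.21, 0.60, 0.77]] @ diag([1.4259295439051407, 0.5035106787730556, 0.0013900287671570893]) @ [[-0.82, 0.09, 0.56],  [-0.15, 0.92, -0.37],  [0.55, 0.39, 0.74]]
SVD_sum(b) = [[0.55, -0.06, -0.38], [-1.00, 0.11, 0.69], [0.25, -0.03, -0.17]] + [[0.06, -0.35, 0.14], [0.02, -0.12, 0.05], [-0.05, 0.28, -0.11]] + [[0.00, 0.00, 0.0], [0.00, 0.00, 0.0], [0.0, 0.0, 0.0]]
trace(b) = 0.32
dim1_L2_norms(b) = [0.77, 1.23, 0.43]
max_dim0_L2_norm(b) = 1.17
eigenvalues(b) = [1.02, -0.7, 0.0]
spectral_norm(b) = 1.43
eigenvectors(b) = [[0.72, -0.15, 0.55], [-0.70, -0.82, 0.39], [-0.02, 0.56, 0.74]]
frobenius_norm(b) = 1.51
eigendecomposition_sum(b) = [[0.67, -0.35, -0.32], [-0.66, 0.34, 0.31], [-0.02, 0.01, 0.01]] + [[-0.06, -0.07, 0.08], [-0.33, -0.35, 0.43], [0.22, 0.24, -0.29]] + [[0.00, 0.00, 0.00], [0.0, 0.00, 0.0], [0.0, 0.0, 0.00]]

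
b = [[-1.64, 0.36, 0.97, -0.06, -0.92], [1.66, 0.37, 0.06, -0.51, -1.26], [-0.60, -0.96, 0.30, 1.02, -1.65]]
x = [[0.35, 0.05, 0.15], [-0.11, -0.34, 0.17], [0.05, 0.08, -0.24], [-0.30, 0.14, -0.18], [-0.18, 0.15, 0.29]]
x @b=[[-0.58, 0.00, 0.39, 0.11, -0.63], [-0.49, -0.33, -0.08, 0.35, 0.25], [0.19, 0.28, -0.02, -0.29, 0.25], [0.83, 0.12, -0.34, -0.24, 0.4], [0.37, -0.29, -0.08, 0.23, -0.5]]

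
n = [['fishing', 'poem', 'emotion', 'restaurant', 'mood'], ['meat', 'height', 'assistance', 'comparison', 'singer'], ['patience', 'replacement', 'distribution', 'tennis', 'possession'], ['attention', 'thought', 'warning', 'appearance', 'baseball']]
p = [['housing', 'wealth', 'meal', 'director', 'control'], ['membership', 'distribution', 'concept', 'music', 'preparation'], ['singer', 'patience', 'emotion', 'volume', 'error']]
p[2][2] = 'emotion'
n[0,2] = 'emotion'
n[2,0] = 'patience'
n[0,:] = ['fishing', 'poem', 'emotion', 'restaurant', 'mood']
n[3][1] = 'thought'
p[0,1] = 'wealth'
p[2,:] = ['singer', 'patience', 'emotion', 'volume', 'error']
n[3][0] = 'attention'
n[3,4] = 'baseball'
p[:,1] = ['wealth', 'distribution', 'patience']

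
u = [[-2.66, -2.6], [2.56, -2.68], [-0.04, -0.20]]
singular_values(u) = [3.74, 3.69]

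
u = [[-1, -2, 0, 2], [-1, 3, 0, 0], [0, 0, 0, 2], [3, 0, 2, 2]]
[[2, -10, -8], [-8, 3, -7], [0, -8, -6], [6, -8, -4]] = u@[[2, 0, 4], [-2, 1, -1], [0, 0, -5], [0, -4, -3]]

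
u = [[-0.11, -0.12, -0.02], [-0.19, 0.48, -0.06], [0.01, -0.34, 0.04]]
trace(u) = 0.41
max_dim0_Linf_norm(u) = 0.48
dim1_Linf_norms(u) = [0.12, 0.48, 0.34]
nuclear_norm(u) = 0.81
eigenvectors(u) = [[-0.13, 0.84, -0.19], [0.82, 0.29, 0.05], [-0.55, 0.45, 0.98]]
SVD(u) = [[0.14, 0.81, -0.56], [-0.83, 0.41, 0.38], [0.54, 0.41, 0.73]] @ diag([0.6205195504106459, 0.17008834581571983, 0.018040015960137393]) @ [[0.24, -0.96, 0.11], [-0.96, -0.25, -0.14], [-0.16, 0.07, 0.98]]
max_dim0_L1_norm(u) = 0.94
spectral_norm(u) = 0.62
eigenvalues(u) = [0.55, -0.16, 0.02]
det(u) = -0.00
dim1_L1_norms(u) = [0.25, 0.73, 0.39]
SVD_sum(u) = [[0.02, -0.08, 0.01], [-0.12, 0.5, -0.06], [0.08, -0.32, 0.04]] + [[-0.13, -0.03, -0.02], [-0.07, -0.02, -0.01], [-0.07, -0.02, -0.01]] + [[0.00, -0.0, -0.01], [-0.00, 0.0, 0.01], [-0.00, 0.0, 0.01]]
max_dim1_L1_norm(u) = 0.73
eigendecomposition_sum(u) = [[0.02,  -0.08,  0.01], [-0.14,  0.49,  -0.05], [0.1,  -0.33,  0.03]] + [[-0.14, -0.04, -0.02], [-0.05, -0.01, -0.01], [-0.07, -0.02, -0.01]] + [[0.00, -0.0, -0.0],  [-0.0, 0.00, 0.00],  [-0.01, 0.01, 0.02]]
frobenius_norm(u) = 0.64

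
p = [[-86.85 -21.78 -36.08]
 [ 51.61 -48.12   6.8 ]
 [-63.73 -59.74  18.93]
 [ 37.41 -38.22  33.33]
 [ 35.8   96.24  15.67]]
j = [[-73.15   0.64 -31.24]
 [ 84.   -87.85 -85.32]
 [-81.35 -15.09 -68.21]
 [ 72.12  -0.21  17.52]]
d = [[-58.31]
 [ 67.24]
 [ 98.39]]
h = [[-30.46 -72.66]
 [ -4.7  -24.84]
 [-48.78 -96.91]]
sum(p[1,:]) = 10.290000000000003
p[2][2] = 18.93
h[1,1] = -24.84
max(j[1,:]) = 84.0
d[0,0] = -58.31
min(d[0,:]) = -58.31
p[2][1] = -59.74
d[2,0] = 98.39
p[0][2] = -36.08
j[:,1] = [0.64, -87.85, -15.09, -0.21]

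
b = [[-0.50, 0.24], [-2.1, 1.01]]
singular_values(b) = [2.4, 0.0]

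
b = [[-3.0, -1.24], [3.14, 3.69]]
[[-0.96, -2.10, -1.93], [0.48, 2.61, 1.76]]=b @ [[0.41,0.63,0.69],[-0.22,0.17,-0.11]]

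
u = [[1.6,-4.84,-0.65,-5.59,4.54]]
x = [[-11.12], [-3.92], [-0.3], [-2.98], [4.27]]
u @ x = [[37.42]]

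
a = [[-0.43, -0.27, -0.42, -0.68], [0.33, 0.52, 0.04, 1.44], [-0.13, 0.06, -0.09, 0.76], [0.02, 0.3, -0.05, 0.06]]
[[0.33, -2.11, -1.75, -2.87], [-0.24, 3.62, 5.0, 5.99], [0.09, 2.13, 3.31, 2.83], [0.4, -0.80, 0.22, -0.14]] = a@ [[-2.21, 1.70, -2.3, 3.06],[1.68, -3.45, 0.1, -1.83],[0.86, 0.04, 0.05, -1.87],[-0.29, 3.37, 3.96, 4.17]]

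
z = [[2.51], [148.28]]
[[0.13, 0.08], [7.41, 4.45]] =z@[[0.05, 0.03]]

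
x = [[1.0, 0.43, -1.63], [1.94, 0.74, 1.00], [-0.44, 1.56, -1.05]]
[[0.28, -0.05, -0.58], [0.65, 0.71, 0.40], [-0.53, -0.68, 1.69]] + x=[[1.28, 0.38, -2.21],  [2.59, 1.45, 1.40],  [-0.97, 0.88, 0.64]]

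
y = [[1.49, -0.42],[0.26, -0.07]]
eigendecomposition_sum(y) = [[1.49, -0.42], [0.26, -0.07]] + [[-0.0, 0.00],[-0.00, 0.0]]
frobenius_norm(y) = 1.57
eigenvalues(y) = [1.42, 0.0]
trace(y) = 1.42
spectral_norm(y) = 1.57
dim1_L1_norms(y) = [1.91, 0.33]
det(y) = 0.00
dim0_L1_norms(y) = [1.75, 0.49]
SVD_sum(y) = [[1.49, -0.42], [0.26, -0.07]] + [[-0.0, -0.0], [0.00, 0.00]]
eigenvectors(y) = [[0.99, 0.27], [0.17, 0.96]]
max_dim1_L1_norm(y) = 1.91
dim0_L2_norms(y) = [1.51, 0.43]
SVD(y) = [[-0.99, -0.17], [-0.17, 0.99]] @ diag([1.571302095517232, 0.0031184328042196344]) @ [[-0.96, 0.27], [0.27, 0.96]]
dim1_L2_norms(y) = [1.55, 0.27]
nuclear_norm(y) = 1.57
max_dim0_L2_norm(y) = 1.51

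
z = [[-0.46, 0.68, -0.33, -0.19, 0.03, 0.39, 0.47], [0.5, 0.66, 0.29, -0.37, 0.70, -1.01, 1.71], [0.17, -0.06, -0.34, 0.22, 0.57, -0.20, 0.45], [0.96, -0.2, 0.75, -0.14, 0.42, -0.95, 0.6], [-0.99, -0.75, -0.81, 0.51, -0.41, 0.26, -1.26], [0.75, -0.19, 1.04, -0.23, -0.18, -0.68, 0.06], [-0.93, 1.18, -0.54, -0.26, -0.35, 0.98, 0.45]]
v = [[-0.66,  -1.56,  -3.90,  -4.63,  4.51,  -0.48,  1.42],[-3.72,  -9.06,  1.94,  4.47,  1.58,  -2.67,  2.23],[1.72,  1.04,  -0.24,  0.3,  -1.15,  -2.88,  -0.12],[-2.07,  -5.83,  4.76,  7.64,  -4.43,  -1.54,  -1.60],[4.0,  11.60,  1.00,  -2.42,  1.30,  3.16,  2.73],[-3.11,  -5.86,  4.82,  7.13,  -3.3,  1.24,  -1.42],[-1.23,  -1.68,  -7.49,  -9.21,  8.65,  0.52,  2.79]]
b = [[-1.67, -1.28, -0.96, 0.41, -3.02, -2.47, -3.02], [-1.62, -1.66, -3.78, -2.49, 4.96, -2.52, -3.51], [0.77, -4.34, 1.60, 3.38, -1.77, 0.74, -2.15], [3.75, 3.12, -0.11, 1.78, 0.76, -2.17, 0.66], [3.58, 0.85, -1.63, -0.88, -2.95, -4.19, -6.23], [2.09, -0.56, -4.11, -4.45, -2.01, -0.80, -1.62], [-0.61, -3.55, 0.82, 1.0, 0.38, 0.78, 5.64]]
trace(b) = 1.94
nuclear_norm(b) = 42.91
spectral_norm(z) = 3.52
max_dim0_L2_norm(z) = 2.35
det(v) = -6.68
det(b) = -61382.70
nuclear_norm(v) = 50.42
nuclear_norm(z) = 7.98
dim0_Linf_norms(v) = [4.0, 11.6, 7.49, 9.21, 8.65, 3.16, 2.79]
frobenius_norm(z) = 4.55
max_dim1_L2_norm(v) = 15.1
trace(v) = 3.01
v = z @ b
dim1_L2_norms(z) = [1.09, 2.31, 0.87, 1.73, 2.07, 1.49, 1.98]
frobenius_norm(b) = 18.74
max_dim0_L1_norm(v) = 36.63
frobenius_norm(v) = 29.85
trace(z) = -0.92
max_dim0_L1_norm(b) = 22.83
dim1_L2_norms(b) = [5.46, 8.32, 6.46, 5.72, 9.06, 6.98, 6.87]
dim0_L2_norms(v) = [6.98, 17.07, 11.05, 15.54, 11.45, 5.46, 5.18]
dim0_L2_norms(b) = [6.13, 6.83, 6.16, 6.52, 7.09, 6.04, 9.99]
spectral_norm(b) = 12.63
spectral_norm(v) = 23.87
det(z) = 0.00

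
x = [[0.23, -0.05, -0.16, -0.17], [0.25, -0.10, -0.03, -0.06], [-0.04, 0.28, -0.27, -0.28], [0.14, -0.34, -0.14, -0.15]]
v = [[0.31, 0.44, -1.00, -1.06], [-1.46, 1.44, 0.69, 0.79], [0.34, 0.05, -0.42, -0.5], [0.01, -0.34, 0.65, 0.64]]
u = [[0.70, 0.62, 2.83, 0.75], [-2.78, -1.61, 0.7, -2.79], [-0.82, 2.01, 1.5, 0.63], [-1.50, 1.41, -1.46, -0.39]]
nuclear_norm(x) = 1.26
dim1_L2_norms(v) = [1.55, 2.3, 0.74, 0.97]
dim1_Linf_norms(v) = [1.06, 1.46, 0.5, 0.65]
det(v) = 0.01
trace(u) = 0.20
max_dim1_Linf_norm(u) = 2.83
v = u @ x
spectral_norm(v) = 2.54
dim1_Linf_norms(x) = [0.23, 0.25, 0.28, 0.34]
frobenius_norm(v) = 3.03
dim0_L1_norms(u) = [5.8, 5.65, 6.49, 4.56]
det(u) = 5.97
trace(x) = -0.29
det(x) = 0.00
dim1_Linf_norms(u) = [2.83, 2.79, 2.01, 1.5]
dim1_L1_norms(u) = [4.9, 7.88, 4.96, 4.76]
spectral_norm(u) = 4.59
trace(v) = 1.97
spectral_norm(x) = 0.55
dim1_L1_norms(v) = [2.81, 4.38, 1.31, 1.64]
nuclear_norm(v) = 4.35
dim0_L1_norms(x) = [0.66, 0.77, 0.6, 0.66]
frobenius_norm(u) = 6.47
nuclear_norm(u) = 11.14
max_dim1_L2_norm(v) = 2.3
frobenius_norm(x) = 0.77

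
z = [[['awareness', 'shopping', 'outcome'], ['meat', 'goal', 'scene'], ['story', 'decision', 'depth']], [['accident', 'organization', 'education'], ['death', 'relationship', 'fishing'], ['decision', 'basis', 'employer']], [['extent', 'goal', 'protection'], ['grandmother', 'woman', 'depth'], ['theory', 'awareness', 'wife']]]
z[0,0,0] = 'awareness'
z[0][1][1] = 'goal'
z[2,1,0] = 'grandmother'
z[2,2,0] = 'theory'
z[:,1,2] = ['scene', 'fishing', 'depth']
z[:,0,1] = ['shopping', 'organization', 'goal']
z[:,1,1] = ['goal', 'relationship', 'woman']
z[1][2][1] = 'basis'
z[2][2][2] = 'wife'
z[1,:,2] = ['education', 'fishing', 'employer']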